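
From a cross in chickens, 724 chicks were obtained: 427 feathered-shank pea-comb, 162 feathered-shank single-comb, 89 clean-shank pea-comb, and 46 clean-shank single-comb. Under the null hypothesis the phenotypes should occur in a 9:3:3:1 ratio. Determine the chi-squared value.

22.146

Total ratio parts = 16. Expected numbers out of 724:
  feathered-shank pea-comb: 724 × 9/16 = 407.25
  feathered-shank single-comb: 724 × 3/16 = 135.75
  clean-shank pea-comb: 724 × 3/16 = 135.75
  clean-shank single-comb: 724 × 1/16 = 45.25
χ² = Σ (O − E)² / E
  feathered-shank pea-comb: (427 − 407.25)² / 407.25 = 0.9578
  feathered-shank single-comb: (162 − 135.75)² / 135.75 = 5.0760
  clean-shank pea-comb: (89 − 135.75)² / 135.75 = 16.0999
  clean-shank single-comb: (46 − 45.25)² / 45.25 = 0.0124
χ² = 0.9578 + 5.0760 + 16.0999 + 0.0124 = 22.1461 ≈ 22.146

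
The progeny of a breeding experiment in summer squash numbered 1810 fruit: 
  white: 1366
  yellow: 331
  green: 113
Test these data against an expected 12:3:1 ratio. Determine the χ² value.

Under the 12:3:1 hypothesis (Σ ratio = 16, N = 1810):
  white: 1810 × 12/16 = 1357.5
  yellow: 1810 × 3/16 = 339.375
  green: 1810 × 1/16 = 113.125
χ² = Σ (O − E)² / E
  white: (1366 − 1357.5)² / 1357.5 = 0.0532
  yellow: (331 − 339.375)² / 339.375 = 0.2067
  green: (113 − 113.125)² / 113.125 = 0.0001
χ² = 0.0532 + 0.2067 + 0.0001 = 0.260

0.260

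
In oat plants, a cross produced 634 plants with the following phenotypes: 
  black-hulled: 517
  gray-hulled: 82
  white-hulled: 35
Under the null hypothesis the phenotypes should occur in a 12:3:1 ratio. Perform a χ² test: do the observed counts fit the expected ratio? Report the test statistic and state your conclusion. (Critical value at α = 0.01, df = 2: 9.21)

Under the 12:3:1 hypothesis (Σ ratio = 16, N = 634):
  black-hulled: 634 × 12/16 = 475.5
  gray-hulled: 634 × 3/16 = 118.875
  white-hulled: 634 × 1/16 = 39.625
χ² = Σ (O − E)² / E
  black-hulled: (517 − 475.5)² / 475.5 = 3.6220
  gray-hulled: (82 − 118.875)² / 118.875 = 11.4386
  white-hulled: (35 − 39.625)² / 39.625 = 0.5398
χ² = 3.6220 + 11.4386 + 0.5398 = 15.6004 ≈ 15.600
Degrees of freedom = 3 − 1 = 2; critical value at α = 0.01 is 9.21.
Since 15.600 > 9.21, we reject the null hypothesis — the data do not fit the 12:3:1 ratio.

15.600; not consistent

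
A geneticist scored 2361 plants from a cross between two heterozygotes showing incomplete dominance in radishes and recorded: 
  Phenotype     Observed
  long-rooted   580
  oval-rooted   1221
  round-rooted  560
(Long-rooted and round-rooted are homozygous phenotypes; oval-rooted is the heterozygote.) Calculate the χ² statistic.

With incomplete dominance, a heterozygote × heterozygote cross gives a 1:2:1 phenotypic ratio.
Under the 1:2:1 hypothesis (Σ ratio = 4, N = 2361):
  long-rooted: 2361 × 1/4 = 590.25
  oval-rooted: 2361 × 2/4 = 1180.5
  round-rooted: 2361 × 1/4 = 590.25
χ² = Σ (O − E)² / E
  long-rooted: (580 − 590.25)² / 590.25 = 0.1780
  oval-rooted: (1221 − 1180.5)² / 1180.5 = 1.3895
  round-rooted: (560 − 590.25)² / 590.25 = 1.5503
χ² = 0.1780 + 1.3895 + 1.5503 = 3.1178 ≈ 3.118

3.118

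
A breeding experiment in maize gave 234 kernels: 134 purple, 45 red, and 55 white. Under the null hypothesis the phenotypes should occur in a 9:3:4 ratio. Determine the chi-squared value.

0.281

Expected counts for N = 234 under a 9:3:4 ratio (total parts = 16):
  purple: 234 × 9/16 = 131.625
  red: 234 × 3/16 = 43.875
  white: 234 × 4/16 = 58.5
χ² = Σ (O − E)² / E
  purple: (134 − 131.625)² / 131.625 = 0.0429
  red: (45 − 43.875)² / 43.875 = 0.0288
  white: (55 − 58.5)² / 58.5 = 0.2094
χ² = 0.0429 + 0.0288 + 0.2094 = 0.2811 ≈ 0.281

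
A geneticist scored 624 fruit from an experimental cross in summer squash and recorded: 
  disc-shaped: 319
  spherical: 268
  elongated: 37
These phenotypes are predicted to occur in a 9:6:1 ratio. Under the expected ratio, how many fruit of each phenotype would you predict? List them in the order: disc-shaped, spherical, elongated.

The 9:6:1 ratio has 16 parts, so with N = 624 the expected counts are:
  disc-shaped: 624 × 9/16 = 351
  spherical: 624 × 6/16 = 234
  elongated: 624 × 1/16 = 39

351, 234, 39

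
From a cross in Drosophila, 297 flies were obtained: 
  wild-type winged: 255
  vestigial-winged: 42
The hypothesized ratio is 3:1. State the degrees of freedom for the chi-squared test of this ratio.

1

A goodness-of-fit test with 2 phenotype classes has df = 2 − 1 = 1.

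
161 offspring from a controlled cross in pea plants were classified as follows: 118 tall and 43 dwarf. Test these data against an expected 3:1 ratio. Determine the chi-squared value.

Total ratio parts = 4. Expected numbers out of 161:
  tall: 161 × 3/4 = 120.75
  dwarf: 161 × 1/4 = 40.25
χ² = Σ (O − E)² / E
  tall: (118 − 120.75)² / 120.75 = 0.0626
  dwarf: (43 − 40.25)² / 40.25 = 0.1879
χ² = 0.0626 + 0.1879 = 0.2505 ≈ 0.251

0.251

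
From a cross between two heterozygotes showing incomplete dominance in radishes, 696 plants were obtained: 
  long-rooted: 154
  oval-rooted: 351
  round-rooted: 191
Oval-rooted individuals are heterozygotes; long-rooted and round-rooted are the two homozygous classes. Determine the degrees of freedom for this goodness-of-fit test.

With incomplete dominance, a heterozygote × heterozygote cross gives a 1:2:1 phenotypic ratio.
A goodness-of-fit test with 3 phenotype classes has df = 3 − 1 = 2.

2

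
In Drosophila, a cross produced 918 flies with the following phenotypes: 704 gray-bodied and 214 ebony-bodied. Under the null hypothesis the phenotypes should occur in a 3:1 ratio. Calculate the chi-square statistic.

1.396

Total ratio parts = 4. Expected numbers out of 918:
  gray-bodied: 918 × 3/4 = 688.5
  ebony-bodied: 918 × 1/4 = 229.5
χ² = Σ (O − E)² / E
  gray-bodied: (704 − 688.5)² / 688.5 = 0.3489
  ebony-bodied: (214 − 229.5)² / 229.5 = 1.0468
χ² = 0.3489 + 1.0468 = 1.3957 ≈ 1.396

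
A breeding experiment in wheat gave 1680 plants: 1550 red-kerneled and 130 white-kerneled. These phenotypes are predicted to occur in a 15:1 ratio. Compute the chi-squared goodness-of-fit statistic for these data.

6.349

Total ratio parts = 16. Expected numbers out of 1680:
  red-kerneled: 1680 × 15/16 = 1575
  white-kerneled: 1680 × 1/16 = 105
χ² = Σ (O − E)² / E
  red-kerneled: (1550 − 1575)² / 1575 = 0.3968
  white-kerneled: (130 − 105)² / 105 = 5.9524
χ² = 0.3968 + 5.9524 = 6.3492 ≈ 6.349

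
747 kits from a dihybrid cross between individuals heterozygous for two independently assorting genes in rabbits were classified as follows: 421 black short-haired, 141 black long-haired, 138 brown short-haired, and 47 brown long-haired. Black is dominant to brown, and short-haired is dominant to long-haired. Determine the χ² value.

A dihybrid F₂ with independent assortment and complete dominance at both loci gives a 9:3:3:1 phenotypic ratio.
Expected counts for N = 747 under a 9:3:3:1 ratio (total parts = 16):
  black short-haired: 747 × 9/16 = 420.1875
  black long-haired: 747 × 3/16 = 140.0625
  brown short-haired: 747 × 3/16 = 140.0625
  brown long-haired: 747 × 1/16 = 46.6875
χ² = Σ (O − E)² / E
  black short-haired: (421 − 420.1875)² / 420.1875 = 0.0016
  black long-haired: (141 − 140.0625)² / 140.0625 = 0.0063
  brown short-haired: (138 − 140.0625)² / 140.0625 = 0.0304
  brown long-haired: (47 − 46.6875)² / 46.6875 = 0.0021
χ² = 0.0016 + 0.0063 + 0.0304 + 0.0021 = 0.0404 ≈ 0.040

0.040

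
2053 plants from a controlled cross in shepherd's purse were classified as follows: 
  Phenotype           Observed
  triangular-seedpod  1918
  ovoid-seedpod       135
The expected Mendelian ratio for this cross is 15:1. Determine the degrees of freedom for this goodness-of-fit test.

A goodness-of-fit test with 2 phenotype classes has df = 2 − 1 = 1.

1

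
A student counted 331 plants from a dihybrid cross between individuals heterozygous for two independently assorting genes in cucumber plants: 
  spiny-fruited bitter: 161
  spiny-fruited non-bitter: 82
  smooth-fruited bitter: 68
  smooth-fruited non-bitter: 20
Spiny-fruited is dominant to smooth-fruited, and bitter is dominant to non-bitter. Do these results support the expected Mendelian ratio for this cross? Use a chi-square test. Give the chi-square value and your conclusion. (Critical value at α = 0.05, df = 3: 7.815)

A dihybrid F₂ with independent assortment and complete dominance at both loci gives a 9:3:3:1 phenotypic ratio.
Total ratio parts = 16. Expected numbers out of 331:
  spiny-fruited bitter: 331 × 9/16 = 186.1875
  spiny-fruited non-bitter: 331 × 3/16 = 62.0625
  smooth-fruited bitter: 331 × 3/16 = 62.0625
  smooth-fruited non-bitter: 331 × 1/16 = 20.6875
χ² = Σ (O − E)² / E
  spiny-fruited bitter: (161 − 186.1875)² / 186.1875 = 3.4074
  spiny-fruited non-bitter: (82 − 62.0625)² / 62.0625 = 6.4049
  smooth-fruited bitter: (68 − 62.0625)² / 62.0625 = 0.5680
  smooth-fruited non-bitter: (20 − 20.6875)² / 20.6875 = 0.0228
χ² = 3.4074 + 6.4049 + 0.5680 + 0.0228 = 10.4031 ≈ 10.403
Degrees of freedom = 4 − 1 = 3; critical value at α = 0.05 is 7.815.
Since 10.403 > 7.815, we reject the null hypothesis — the data do not fit the 9:3:3:1 ratio.

10.403; not consistent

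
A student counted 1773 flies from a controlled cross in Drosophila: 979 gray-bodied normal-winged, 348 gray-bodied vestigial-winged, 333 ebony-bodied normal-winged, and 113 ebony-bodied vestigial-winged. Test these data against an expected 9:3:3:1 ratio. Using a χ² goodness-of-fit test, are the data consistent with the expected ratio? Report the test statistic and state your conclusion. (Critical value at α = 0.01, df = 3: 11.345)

1.109; consistent

Total ratio parts = 16. Expected numbers out of 1773:
  gray-bodied normal-winged: 1773 × 9/16 = 997.3125
  gray-bodied vestigial-winged: 1773 × 3/16 = 332.4375
  ebony-bodied normal-winged: 1773 × 3/16 = 332.4375
  ebony-bodied vestigial-winged: 1773 × 1/16 = 110.8125
χ² = Σ (O − E)² / E
  gray-bodied normal-winged: (979 − 997.3125)² / 997.3125 = 0.3363
  gray-bodied vestigial-winged: (348 − 332.4375)² / 332.4375 = 0.7285
  ebony-bodied normal-winged: (333 − 332.4375)² / 332.4375 = 0.0010
  ebony-bodied vestigial-winged: (113 − 110.8125)² / 110.8125 = 0.0432
χ² = 0.3363 + 0.7285 + 0.0010 + 0.0432 = 1.109
Degrees of freedom = 4 − 1 = 3; critical value at α = 0.01 is 11.345.
Since 1.109 < 11.345, we fail to reject the null hypothesis — the data are consistent with the 9:3:3:1 ratio.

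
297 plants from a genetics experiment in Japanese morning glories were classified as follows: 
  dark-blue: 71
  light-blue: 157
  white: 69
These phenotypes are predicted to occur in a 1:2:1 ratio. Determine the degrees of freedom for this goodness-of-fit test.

A goodness-of-fit test with 3 phenotype classes has df = 3 − 1 = 2.

2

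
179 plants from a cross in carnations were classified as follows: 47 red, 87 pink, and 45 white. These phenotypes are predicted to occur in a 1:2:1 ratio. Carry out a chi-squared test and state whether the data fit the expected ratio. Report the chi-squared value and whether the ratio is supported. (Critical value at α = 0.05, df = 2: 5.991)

0.184; consistent

Expected counts for N = 179 under a 1:2:1 ratio (total parts = 4):
  red: 179 × 1/4 = 44.75
  pink: 179 × 2/4 = 89.5
  white: 179 × 1/4 = 44.75
χ² = Σ (O − E)² / E
  red: (47 − 44.75)² / 44.75 = 0.1131
  pink: (87 − 89.5)² / 89.5 = 0.0698
  white: (45 − 44.75)² / 44.75 = 0.0014
χ² = 0.1131 + 0.0698 + 0.0014 = 0.1843 ≈ 0.184
Degrees of freedom = 3 − 1 = 2; critical value at α = 0.05 is 5.991.
Since 0.184 < 5.991, we fail to reject the null hypothesis — the data are consistent with the 1:2:1 ratio.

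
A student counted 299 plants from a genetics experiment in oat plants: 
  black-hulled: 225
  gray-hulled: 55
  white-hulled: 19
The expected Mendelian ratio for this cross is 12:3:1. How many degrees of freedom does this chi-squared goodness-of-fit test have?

A goodness-of-fit test with 3 phenotype classes has df = 3 − 1 = 2.

2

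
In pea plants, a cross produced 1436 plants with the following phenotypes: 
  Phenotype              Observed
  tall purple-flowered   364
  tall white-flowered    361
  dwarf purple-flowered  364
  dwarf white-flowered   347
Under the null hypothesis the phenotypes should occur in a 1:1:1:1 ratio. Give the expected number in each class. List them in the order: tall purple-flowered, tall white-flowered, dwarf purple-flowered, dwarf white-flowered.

359, 359, 359, 359

The 1:1:1:1 ratio has 4 parts, so with N = 1436 the expected counts are:
  tall purple-flowered: 1436 × 1/4 = 359
  tall white-flowered: 1436 × 1/4 = 359
  dwarf purple-flowered: 1436 × 1/4 = 359
  dwarf white-flowered: 1436 × 1/4 = 359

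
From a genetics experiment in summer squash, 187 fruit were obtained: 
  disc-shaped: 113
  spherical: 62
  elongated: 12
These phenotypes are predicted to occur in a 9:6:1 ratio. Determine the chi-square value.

Total ratio parts = 16. Expected numbers out of 187:
  disc-shaped: 187 × 9/16 = 105.1875
  spherical: 187 × 6/16 = 70.125
  elongated: 187 × 1/16 = 11.6875
χ² = Σ (O − E)² / E
  disc-shaped: (113 − 105.1875)² / 105.1875 = 0.5803
  spherical: (62 − 70.125)² / 70.125 = 0.9414
  elongated: (12 − 11.6875)² / 11.6875 = 0.0084
χ² = 0.5803 + 0.9414 + 0.0084 = 1.5301 ≈ 1.530

1.530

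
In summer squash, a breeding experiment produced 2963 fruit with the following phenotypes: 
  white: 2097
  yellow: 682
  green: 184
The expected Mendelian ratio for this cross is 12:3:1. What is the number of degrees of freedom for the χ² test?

A goodness-of-fit test with 3 phenotype classes has df = 3 − 1 = 2.

2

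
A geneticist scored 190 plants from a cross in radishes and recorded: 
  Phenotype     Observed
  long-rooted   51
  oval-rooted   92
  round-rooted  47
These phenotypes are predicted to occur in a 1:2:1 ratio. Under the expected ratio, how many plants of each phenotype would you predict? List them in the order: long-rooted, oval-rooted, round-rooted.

The 1:2:1 ratio has 4 parts, so with N = 190 the expected counts are:
  long-rooted: 190 × 1/4 = 47.5
  oval-rooted: 190 × 2/4 = 95
  round-rooted: 190 × 1/4 = 47.5

47.5, 95, 47.5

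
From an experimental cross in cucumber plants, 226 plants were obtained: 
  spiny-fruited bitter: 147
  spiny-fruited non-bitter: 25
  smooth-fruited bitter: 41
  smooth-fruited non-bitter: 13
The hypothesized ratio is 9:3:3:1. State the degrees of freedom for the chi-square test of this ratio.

3

A goodness-of-fit test with 4 phenotype classes has df = 4 − 1 = 3.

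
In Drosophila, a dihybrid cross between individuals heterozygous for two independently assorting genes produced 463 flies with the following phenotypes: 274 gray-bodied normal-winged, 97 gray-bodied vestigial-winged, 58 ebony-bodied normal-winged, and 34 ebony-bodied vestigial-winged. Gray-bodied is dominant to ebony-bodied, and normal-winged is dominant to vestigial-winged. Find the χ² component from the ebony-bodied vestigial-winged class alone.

0.886

A dihybrid F₂ with independent assortment and complete dominance at both loci gives a 9:3:3:1 phenotypic ratio.
Total ratio parts = 16. Expected numbers out of 463:
  gray-bodied normal-winged: 463 × 9/16 = 260.4375
  gray-bodied vestigial-winged: 463 × 3/16 = 86.8125
  ebony-bodied normal-winged: 463 × 3/16 = 86.8125
  ebony-bodied vestigial-winged: 463 × 1/16 = 28.9375
Contribution of ebony-bodied vestigial-winged: (34 − 28.9375)² / 28.9375 = 0.8857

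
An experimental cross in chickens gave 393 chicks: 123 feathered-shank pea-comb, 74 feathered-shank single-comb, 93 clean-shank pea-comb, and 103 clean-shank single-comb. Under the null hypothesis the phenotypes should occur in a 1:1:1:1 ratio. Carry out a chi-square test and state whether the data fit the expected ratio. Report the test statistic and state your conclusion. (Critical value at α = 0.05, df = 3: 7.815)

The 1:1:1:1 ratio has 4 parts, so with N = 393 the expected counts are:
  feathered-shank pea-comb: 393 × 1/4 = 98.25
  feathered-shank single-comb: 393 × 1/4 = 98.25
  clean-shank pea-comb: 393 × 1/4 = 98.25
  clean-shank single-comb: 393 × 1/4 = 98.25
χ² = Σ (O − E)² / E
  feathered-shank pea-comb: (123 − 98.25)² / 98.25 = 6.2347
  feathered-shank single-comb: (74 − 98.25)² / 98.25 = 5.9854
  clean-shank pea-comb: (93 − 98.25)² / 98.25 = 0.2805
  clean-shank single-comb: (103 − 98.25)² / 98.25 = 0.2296
χ² = 6.2347 + 5.9854 + 0.2805 + 0.2296 = 12.7302 ≈ 12.730
Degrees of freedom = 4 − 1 = 3; critical value at α = 0.05 is 7.815.
Since 12.730 > 7.815, we reject the null hypothesis — the data do not fit the 1:1:1:1 ratio.

12.730; not consistent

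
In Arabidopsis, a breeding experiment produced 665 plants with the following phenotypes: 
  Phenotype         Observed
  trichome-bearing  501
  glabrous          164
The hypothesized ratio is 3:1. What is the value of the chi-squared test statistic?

0.041

Total ratio parts = 4. Expected numbers out of 665:
  trichome-bearing: 665 × 3/4 = 498.75
  glabrous: 665 × 1/4 = 166.25
χ² = Σ (O − E)² / E
  trichome-bearing: (501 − 498.75)² / 498.75 = 0.0102
  glabrous: (164 − 166.25)² / 166.25 = 0.0305
χ² = 0.0102 + 0.0305 = 0.0407 ≈ 0.041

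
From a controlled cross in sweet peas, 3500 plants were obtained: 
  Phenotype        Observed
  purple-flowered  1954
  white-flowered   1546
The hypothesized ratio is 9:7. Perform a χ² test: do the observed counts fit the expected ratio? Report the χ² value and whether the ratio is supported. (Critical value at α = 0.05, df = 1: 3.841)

0.253; consistent

The 9:7 ratio has 16 parts, so with N = 3500 the expected counts are:
  purple-flowered: 3500 × 9/16 = 1968.75
  white-flowered: 3500 × 7/16 = 1531.25
χ² = Σ (O − E)² / E
  purple-flowered: (1954 − 1968.75)² / 1968.75 = 0.1105
  white-flowered: (1546 − 1531.25)² / 1531.25 = 0.1421
χ² = 0.1105 + 0.1421 = 0.2526 ≈ 0.253
Degrees of freedom = 2 − 1 = 1; critical value at α = 0.05 is 3.841.
Since 0.253 < 3.841, we fail to reject the null hypothesis — the data are consistent with the 9:7 ratio.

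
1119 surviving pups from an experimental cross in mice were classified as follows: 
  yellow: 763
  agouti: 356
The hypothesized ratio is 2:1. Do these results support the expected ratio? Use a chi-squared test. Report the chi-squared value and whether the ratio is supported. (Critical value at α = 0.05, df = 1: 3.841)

1.162; consistent

Under the 2:1 hypothesis (Σ ratio = 3, N = 1119):
  yellow: 1119 × 2/3 = 746
  agouti: 1119 × 1/3 = 373
χ² = Σ (O − E)² / E
  yellow: (763 − 746)² / 746 = 0.3874
  agouti: (356 − 373)² / 373 = 0.7748
χ² = 0.3874 + 0.7748 = 1.1622 ≈ 1.162
Degrees of freedom = 2 − 1 = 1; critical value at α = 0.05 is 3.841.
Since 1.162 < 3.841, we fail to reject the null hypothesis — the data are consistent with the 2:1 ratio.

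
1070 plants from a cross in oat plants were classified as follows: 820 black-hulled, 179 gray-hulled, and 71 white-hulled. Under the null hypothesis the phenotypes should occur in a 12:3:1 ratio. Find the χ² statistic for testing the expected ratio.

Total ratio parts = 16. Expected numbers out of 1070:
  black-hulled: 1070 × 12/16 = 802.5
  gray-hulled: 1070 × 3/16 = 200.625
  white-hulled: 1070 × 1/16 = 66.875
χ² = Σ (O − E)² / E
  black-hulled: (820 − 802.5)² / 802.5 = 0.3816
  gray-hulled: (179 − 200.625)² / 200.625 = 2.3309
  white-hulled: (71 − 66.875)² / 66.875 = 0.2544
χ² = 0.3816 + 2.3309 + 0.2544 = 2.9669 ≈ 2.967

2.967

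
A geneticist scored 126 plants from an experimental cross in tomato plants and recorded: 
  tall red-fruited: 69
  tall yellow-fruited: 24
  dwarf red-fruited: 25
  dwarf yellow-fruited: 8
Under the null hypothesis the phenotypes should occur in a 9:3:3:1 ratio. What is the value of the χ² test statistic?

Expected counts for N = 126 under a 9:3:3:1 ratio (total parts = 16):
  tall red-fruited: 126 × 9/16 = 70.875
  tall yellow-fruited: 126 × 3/16 = 23.625
  dwarf red-fruited: 126 × 3/16 = 23.625
  dwarf yellow-fruited: 126 × 1/16 = 7.875
χ² = Σ (O − E)² / E
  tall red-fruited: (69 − 70.875)² / 70.875 = 0.0496
  tall yellow-fruited: (24 − 23.625)² / 23.625 = 0.0060
  dwarf red-fruited: (25 − 23.625)² / 23.625 = 0.0800
  dwarf yellow-fruited: (8 − 7.875)² / 7.875 = 0.0020
χ² = 0.0496 + 0.0060 + 0.0800 + 0.0020 = 0.1376 ≈ 0.138

0.138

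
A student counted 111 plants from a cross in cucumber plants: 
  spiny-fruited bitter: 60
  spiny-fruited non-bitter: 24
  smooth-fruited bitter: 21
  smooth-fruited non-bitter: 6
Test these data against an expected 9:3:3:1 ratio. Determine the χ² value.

0.712

Expected counts for N = 111 under a 9:3:3:1 ratio (total parts = 16):
  spiny-fruited bitter: 111 × 9/16 = 62.4375
  spiny-fruited non-bitter: 111 × 3/16 = 20.8125
  smooth-fruited bitter: 111 × 3/16 = 20.8125
  smooth-fruited non-bitter: 111 × 1/16 = 6.9375
χ² = Σ (O − E)² / E
  spiny-fruited bitter: (60 − 62.4375)² / 62.4375 = 0.0952
  spiny-fruited non-bitter: (24 − 20.8125)² / 20.8125 = 0.4882
  smooth-fruited bitter: (21 − 20.8125)² / 20.8125 = 0.0017
  smooth-fruited non-bitter: (6 − 6.9375)² / 6.9375 = 0.1267
χ² = 0.0952 + 0.4882 + 0.0017 + 0.1267 = 0.7118 ≈ 0.712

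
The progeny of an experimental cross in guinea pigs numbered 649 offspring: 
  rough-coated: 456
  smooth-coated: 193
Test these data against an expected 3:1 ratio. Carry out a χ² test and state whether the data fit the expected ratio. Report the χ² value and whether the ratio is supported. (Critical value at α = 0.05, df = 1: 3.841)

7.770; not consistent

Under the 3:1 hypothesis (Σ ratio = 4, N = 649):
  rough-coated: 649 × 3/4 = 486.75
  smooth-coated: 649 × 1/4 = 162.25
χ² = Σ (O − E)² / E
  rough-coated: (456 − 486.75)² / 486.75 = 1.9426
  smooth-coated: (193 − 162.25)² / 162.25 = 5.8278
χ² = 1.9426 + 5.8278 = 7.7704 ≈ 7.770
Degrees of freedom = 2 − 1 = 1; critical value at α = 0.05 is 3.841.
Since 7.770 > 3.841, we reject the null hypothesis — the data do not fit the 3:1 ratio.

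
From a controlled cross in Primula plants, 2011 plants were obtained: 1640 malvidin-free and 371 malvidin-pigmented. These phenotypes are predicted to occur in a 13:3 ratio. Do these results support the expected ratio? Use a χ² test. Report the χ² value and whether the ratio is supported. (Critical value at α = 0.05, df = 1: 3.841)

Expected counts for N = 2011 under a 13:3 ratio (total parts = 16):
  malvidin-free: 2011 × 13/16 = 1633.9375
  malvidin-pigmented: 2011 × 3/16 = 377.0625
χ² = Σ (O − E)² / E
  malvidin-free: (1640 − 1633.9375)² / 1633.9375 = 0.0225
  malvidin-pigmented: (371 − 377.0625)² / 377.0625 = 0.0975
χ² = 0.0225 + 0.0975 = 0.120
Degrees of freedom = 2 − 1 = 1; critical value at α = 0.05 is 3.841.
Since 0.120 < 3.841, we fail to reject the null hypothesis — the data are consistent with the 13:3 ratio.

0.120; consistent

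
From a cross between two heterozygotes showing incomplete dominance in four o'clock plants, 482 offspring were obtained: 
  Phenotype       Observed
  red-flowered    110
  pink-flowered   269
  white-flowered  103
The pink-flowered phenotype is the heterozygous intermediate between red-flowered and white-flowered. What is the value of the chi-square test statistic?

With incomplete dominance, a heterozygote × heterozygote cross gives a 1:2:1 phenotypic ratio.
Expected counts for N = 482 under a 1:2:1 ratio (total parts = 4):
  red-flowered: 482 × 1/4 = 120.5
  pink-flowered: 482 × 2/4 = 241
  white-flowered: 482 × 1/4 = 120.5
χ² = Σ (O − E)² / E
  red-flowered: (110 − 120.5)² / 120.5 = 0.9149
  pink-flowered: (269 − 241)² / 241 = 3.2531
  white-flowered: (103 − 120.5)² / 120.5 = 2.5415
χ² = 0.9149 + 3.2531 + 2.5415 = 6.7095 ≈ 6.710

6.710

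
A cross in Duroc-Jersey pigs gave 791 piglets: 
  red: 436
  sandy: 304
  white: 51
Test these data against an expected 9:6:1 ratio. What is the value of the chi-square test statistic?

0.412

The 9:6:1 ratio has 16 parts, so with N = 791 the expected counts are:
  red: 791 × 9/16 = 444.9375
  sandy: 791 × 6/16 = 296.625
  white: 791 × 1/16 = 49.4375
χ² = Σ (O − E)² / E
  red: (436 − 444.9375)² / 444.9375 = 0.1795
  sandy: (304 − 296.625)² / 296.625 = 0.1834
  white: (51 − 49.4375)² / 49.4375 = 0.0494
χ² = 0.1795 + 0.1834 + 0.0494 = 0.4123 ≈ 0.412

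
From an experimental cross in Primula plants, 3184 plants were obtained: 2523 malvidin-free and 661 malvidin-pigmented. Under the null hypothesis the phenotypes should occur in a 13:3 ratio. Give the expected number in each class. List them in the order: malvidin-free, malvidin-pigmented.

Total ratio parts = 16. Expected numbers out of 3184:
  malvidin-free: 3184 × 13/16 = 2587
  malvidin-pigmented: 3184 × 3/16 = 597

2587, 597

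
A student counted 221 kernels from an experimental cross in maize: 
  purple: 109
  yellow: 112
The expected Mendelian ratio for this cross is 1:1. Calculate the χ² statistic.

Expected counts for N = 221 under a 1:1 ratio (total parts = 2):
  purple: 221 × 1/2 = 110.5
  yellow: 221 × 1/2 = 110.5
χ² = Σ (O − E)² / E
  purple: (109 − 110.5)² / 110.5 = 0.0204
  yellow: (112 − 110.5)² / 110.5 = 0.0204
χ² = 0.0204 + 0.0204 = 0.0408 ≈ 0.041

0.041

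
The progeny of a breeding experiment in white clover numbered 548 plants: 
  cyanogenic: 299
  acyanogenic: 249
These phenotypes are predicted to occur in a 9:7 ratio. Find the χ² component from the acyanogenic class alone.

0.357

Expected counts for N = 548 under a 9:7 ratio (total parts = 16):
  cyanogenic: 548 × 9/16 = 308.25
  acyanogenic: 548 × 7/16 = 239.75
Contribution of acyanogenic: (249 − 239.75)² / 239.75 = 0.3569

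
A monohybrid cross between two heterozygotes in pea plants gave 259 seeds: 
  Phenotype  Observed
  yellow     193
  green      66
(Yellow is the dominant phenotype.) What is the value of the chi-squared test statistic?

For a monohybrid cross between heterozygotes with complete dominance, the expected phenotypic ratio is 3:1.
Expected counts for N = 259 under a 3:1 ratio (total parts = 4):
  yellow: 259 × 3/4 = 194.25
  green: 259 × 1/4 = 64.75
χ² = Σ (O − E)² / E
  yellow: (193 − 194.25)² / 194.25 = 0.0080
  green: (66 − 64.75)² / 64.75 = 0.0241
χ² = 0.0080 + 0.0241 = 0.0321 ≈ 0.032

0.032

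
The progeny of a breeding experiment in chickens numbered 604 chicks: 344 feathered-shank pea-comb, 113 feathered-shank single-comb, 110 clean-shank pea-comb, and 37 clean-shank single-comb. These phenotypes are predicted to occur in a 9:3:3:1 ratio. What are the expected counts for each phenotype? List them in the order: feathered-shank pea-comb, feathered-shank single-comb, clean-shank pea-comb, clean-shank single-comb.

339.75, 113.25, 113.25, 37.75

Total ratio parts = 16. Expected numbers out of 604:
  feathered-shank pea-comb: 604 × 9/16 = 339.75
  feathered-shank single-comb: 604 × 3/16 = 113.25
  clean-shank pea-comb: 604 × 3/16 = 113.25
  clean-shank single-comb: 604 × 1/16 = 37.75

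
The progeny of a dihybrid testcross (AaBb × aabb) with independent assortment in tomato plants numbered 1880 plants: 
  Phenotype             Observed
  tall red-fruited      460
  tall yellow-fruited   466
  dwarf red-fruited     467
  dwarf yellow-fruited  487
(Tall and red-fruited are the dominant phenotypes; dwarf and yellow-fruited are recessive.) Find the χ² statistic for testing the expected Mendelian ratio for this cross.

0.881

A dihybrid testcross with independent assortment gives a 1:1:1:1 ratio.
Total ratio parts = 4. Expected numbers out of 1880:
  tall red-fruited: 1880 × 1/4 = 470
  tall yellow-fruited: 1880 × 1/4 = 470
  dwarf red-fruited: 1880 × 1/4 = 470
  dwarf yellow-fruited: 1880 × 1/4 = 470
χ² = Σ (O − E)² / E
  tall red-fruited: (460 − 470)² / 470 = 0.2128
  tall yellow-fruited: (466 − 470)² / 470 = 0.0340
  dwarf red-fruited: (467 − 470)² / 470 = 0.0191
  dwarf yellow-fruited: (487 − 470)² / 470 = 0.6149
χ² = 0.2128 + 0.0340 + 0.0191 + 0.6149 = 0.8808 ≈ 0.881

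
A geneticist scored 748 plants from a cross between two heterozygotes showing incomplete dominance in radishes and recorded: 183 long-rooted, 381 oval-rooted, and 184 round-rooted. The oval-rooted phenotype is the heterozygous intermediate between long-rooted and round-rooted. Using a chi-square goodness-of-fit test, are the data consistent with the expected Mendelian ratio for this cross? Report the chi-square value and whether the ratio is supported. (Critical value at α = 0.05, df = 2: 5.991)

0.265; consistent

With incomplete dominance, a heterozygote × heterozygote cross gives a 1:2:1 phenotypic ratio.
Total ratio parts = 4. Expected numbers out of 748:
  long-rooted: 748 × 1/4 = 187
  oval-rooted: 748 × 2/4 = 374
  round-rooted: 748 × 1/4 = 187
χ² = Σ (O − E)² / E
  long-rooted: (183 − 187)² / 187 = 0.0856
  oval-rooted: (381 − 374)² / 374 = 0.1310
  round-rooted: (184 − 187)² / 187 = 0.0481
χ² = 0.0856 + 0.1310 + 0.0481 = 0.2647 ≈ 0.265
Degrees of freedom = 3 − 1 = 2; critical value at α = 0.05 is 5.991.
Since 0.265 < 5.991, we fail to reject the null hypothesis — the data are consistent with the 1:2:1 ratio.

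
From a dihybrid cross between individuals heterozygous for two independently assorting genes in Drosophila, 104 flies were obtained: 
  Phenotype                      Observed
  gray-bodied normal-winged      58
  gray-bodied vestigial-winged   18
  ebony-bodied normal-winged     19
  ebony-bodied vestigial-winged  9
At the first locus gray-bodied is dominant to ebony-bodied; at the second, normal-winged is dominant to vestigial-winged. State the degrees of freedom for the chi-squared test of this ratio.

A dihybrid F₂ with independent assortment and complete dominance at both loci gives a 9:3:3:1 phenotypic ratio.
A goodness-of-fit test with 4 phenotype classes has df = 4 − 1 = 3.

3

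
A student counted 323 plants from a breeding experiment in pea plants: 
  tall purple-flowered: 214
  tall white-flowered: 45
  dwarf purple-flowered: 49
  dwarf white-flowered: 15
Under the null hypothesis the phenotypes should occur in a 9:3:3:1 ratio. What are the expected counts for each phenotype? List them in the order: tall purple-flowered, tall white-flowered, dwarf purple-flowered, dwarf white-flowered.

181.6875, 60.5625, 60.5625, 20.1875

Expected counts for N = 323 under a 9:3:3:1 ratio (total parts = 16):
  tall purple-flowered: 323 × 9/16 = 181.6875
  tall white-flowered: 323 × 3/16 = 60.5625
  dwarf purple-flowered: 323 × 3/16 = 60.5625
  dwarf white-flowered: 323 × 1/16 = 20.1875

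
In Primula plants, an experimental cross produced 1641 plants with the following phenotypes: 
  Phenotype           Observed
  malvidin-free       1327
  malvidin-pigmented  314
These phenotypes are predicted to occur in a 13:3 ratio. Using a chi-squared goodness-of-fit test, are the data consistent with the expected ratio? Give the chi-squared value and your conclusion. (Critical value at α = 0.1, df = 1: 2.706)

0.159; consistent

Expected counts for N = 1641 under a 13:3 ratio (total parts = 16):
  malvidin-free: 1641 × 13/16 = 1333.3125
  malvidin-pigmented: 1641 × 3/16 = 307.6875
χ² = Σ (O − E)² / E
  malvidin-free: (1327 − 1333.3125)² / 1333.3125 = 0.0299
  malvidin-pigmented: (314 − 307.6875)² / 307.6875 = 0.1295
χ² = 0.0299 + 0.1295 = 0.1594 ≈ 0.159
Degrees of freedom = 2 − 1 = 1; critical value at α = 0.1 is 2.706.
Since 0.159 < 2.706, we fail to reject the null hypothesis — the data are consistent with the 13:3 ratio.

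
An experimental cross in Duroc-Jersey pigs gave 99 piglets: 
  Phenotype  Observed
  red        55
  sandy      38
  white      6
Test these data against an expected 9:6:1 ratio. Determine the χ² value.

Expected counts for N = 99 under a 9:6:1 ratio (total parts = 16):
  red: 99 × 9/16 = 55.6875
  sandy: 99 × 6/16 = 37.125
  white: 99 × 1/16 = 6.1875
χ² = Σ (O − E)² / E
  red: (55 − 55.6875)² / 55.6875 = 0.0085
  sandy: (38 − 37.125)² / 37.125 = 0.0206
  white: (6 − 6.1875)² / 6.1875 = 0.0057
χ² = 0.0085 + 0.0206 + 0.0057 = 0.0348 ≈ 0.035

0.035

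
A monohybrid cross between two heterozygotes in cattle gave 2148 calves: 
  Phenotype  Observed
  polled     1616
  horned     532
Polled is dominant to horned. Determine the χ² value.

0.062

For a monohybrid cross between heterozygotes with complete dominance, the expected phenotypic ratio is 3:1.
The 3:1 ratio has 4 parts, so with N = 2148 the expected counts are:
  polled: 2148 × 3/4 = 1611
  horned: 2148 × 1/4 = 537
χ² = Σ (O − E)² / E
  polled: (1616 − 1611)² / 1611 = 0.0155
  horned: (532 − 537)² / 537 = 0.0466
χ² = 0.0155 + 0.0466 = 0.0621 ≈ 0.062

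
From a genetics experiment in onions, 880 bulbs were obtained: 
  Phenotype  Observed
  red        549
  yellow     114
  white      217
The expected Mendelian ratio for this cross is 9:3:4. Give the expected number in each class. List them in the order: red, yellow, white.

The 9:3:4 ratio has 16 parts, so with N = 880 the expected counts are:
  red: 880 × 9/16 = 495
  yellow: 880 × 3/16 = 165
  white: 880 × 4/16 = 220

495, 165, 220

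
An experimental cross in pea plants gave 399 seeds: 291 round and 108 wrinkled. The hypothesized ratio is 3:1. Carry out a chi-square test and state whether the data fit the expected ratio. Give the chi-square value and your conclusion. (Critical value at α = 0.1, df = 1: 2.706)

0.910; consistent

Total ratio parts = 4. Expected numbers out of 399:
  round: 399 × 3/4 = 299.25
  wrinkled: 399 × 1/4 = 99.75
χ² = Σ (O − E)² / E
  round: (291 − 299.25)² / 299.25 = 0.2274
  wrinkled: (108 − 99.75)² / 99.75 = 0.6823
χ² = 0.2274 + 0.6823 = 0.9097 ≈ 0.910
Degrees of freedom = 2 − 1 = 1; critical value at α = 0.1 is 2.706.
Since 0.910 < 2.706, we fail to reject the null hypothesis — the data are consistent with the 3:1 ratio.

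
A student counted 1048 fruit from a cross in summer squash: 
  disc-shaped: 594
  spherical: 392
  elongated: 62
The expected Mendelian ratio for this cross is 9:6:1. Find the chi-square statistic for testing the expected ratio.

The 9:6:1 ratio has 16 parts, so with N = 1048 the expected counts are:
  disc-shaped: 1048 × 9/16 = 589.5
  spherical: 1048 × 6/16 = 393
  elongated: 1048 × 1/16 = 65.5
χ² = Σ (O − E)² / E
  disc-shaped: (594 − 589.5)² / 589.5 = 0.0344
  spherical: (392 − 393)² / 393 = 0.0025
  elongated: (62 − 65.5)² / 65.5 = 0.1870
χ² = 0.0344 + 0.0025 + 0.1870 = 0.2239 ≈ 0.224

0.224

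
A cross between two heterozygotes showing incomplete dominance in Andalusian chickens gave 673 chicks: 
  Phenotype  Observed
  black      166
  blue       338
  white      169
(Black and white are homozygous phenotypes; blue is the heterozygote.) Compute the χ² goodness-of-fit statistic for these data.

With incomplete dominance, a heterozygote × heterozygote cross gives a 1:2:1 phenotypic ratio.
Expected counts for N = 673 under a 1:2:1 ratio (total parts = 4):
  black: 673 × 1/4 = 168.25
  blue: 673 × 2/4 = 336.5
  white: 673 × 1/4 = 168.25
χ² = Σ (O − E)² / E
  black: (166 − 168.25)² / 168.25 = 0.0301
  blue: (338 − 336.5)² / 336.5 = 0.0067
  white: (169 − 168.25)² / 168.25 = 0.0033
χ² = 0.0301 + 0.0067 + 0.0033 = 0.0401 ≈ 0.040

0.040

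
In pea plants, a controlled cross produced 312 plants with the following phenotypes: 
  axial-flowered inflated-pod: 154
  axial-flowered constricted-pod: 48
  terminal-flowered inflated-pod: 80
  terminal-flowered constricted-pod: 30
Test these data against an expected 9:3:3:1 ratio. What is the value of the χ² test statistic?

Total ratio parts = 16. Expected numbers out of 312:
  axial-flowered inflated-pod: 312 × 9/16 = 175.5
  axial-flowered constricted-pod: 312 × 3/16 = 58.5
  terminal-flowered inflated-pod: 312 × 3/16 = 58.5
  terminal-flowered constricted-pod: 312 × 1/16 = 19.5
χ² = Σ (O − E)² / E
  axial-flowered inflated-pod: (154 − 175.5)² / 175.5 = 2.6339
  axial-flowered constricted-pod: (48 − 58.5)² / 58.5 = 1.8846
  terminal-flowered inflated-pod: (80 − 58.5)² / 58.5 = 7.9017
  terminal-flowered constricted-pod: (30 − 19.5)² / 19.5 = 5.6538
χ² = 2.6339 + 1.8846 + 7.9017 + 5.6538 = 18.074

18.074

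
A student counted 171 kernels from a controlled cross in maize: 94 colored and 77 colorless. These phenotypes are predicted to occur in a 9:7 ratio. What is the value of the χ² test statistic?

Expected counts for N = 171 under a 9:7 ratio (total parts = 16):
  colored: 171 × 9/16 = 96.1875
  colorless: 171 × 7/16 = 74.8125
χ² = Σ (O − E)² / E
  colored: (94 − 96.1875)² / 96.1875 = 0.0497
  colorless: (77 − 74.8125)² / 74.8125 = 0.0640
χ² = 0.0497 + 0.0640 = 0.1137 ≈ 0.114

0.114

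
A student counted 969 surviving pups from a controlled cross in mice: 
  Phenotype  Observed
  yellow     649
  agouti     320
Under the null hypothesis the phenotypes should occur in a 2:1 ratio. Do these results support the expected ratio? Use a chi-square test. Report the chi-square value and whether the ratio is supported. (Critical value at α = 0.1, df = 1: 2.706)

Expected counts for N = 969 under a 2:1 ratio (total parts = 3):
  yellow: 969 × 2/3 = 646
  agouti: 969 × 1/3 = 323
χ² = Σ (O − E)² / E
  yellow: (649 − 646)² / 646 = 0.0139
  agouti: (320 − 323)² / 323 = 0.0279
χ² = 0.0139 + 0.0279 = 0.0418 ≈ 0.042
Degrees of freedom = 2 − 1 = 1; critical value at α = 0.1 is 2.706.
Since 0.042 < 2.706, we fail to reject the null hypothesis — the data are consistent with the 2:1 ratio.

0.042; consistent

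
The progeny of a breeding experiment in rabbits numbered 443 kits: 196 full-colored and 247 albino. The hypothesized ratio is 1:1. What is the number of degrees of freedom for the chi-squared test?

A goodness-of-fit test with 2 phenotype classes has df = 2 − 1 = 1.

1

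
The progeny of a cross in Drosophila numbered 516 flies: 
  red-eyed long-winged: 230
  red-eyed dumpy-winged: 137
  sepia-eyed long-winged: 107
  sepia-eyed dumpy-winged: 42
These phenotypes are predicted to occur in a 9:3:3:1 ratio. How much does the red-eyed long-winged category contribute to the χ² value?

12.507

Expected counts for N = 516 under a 9:3:3:1 ratio (total parts = 16):
  red-eyed long-winged: 516 × 9/16 = 290.25
  red-eyed dumpy-winged: 516 × 3/16 = 96.75
  sepia-eyed long-winged: 516 × 3/16 = 96.75
  sepia-eyed dumpy-winged: 516 × 1/16 = 32.25
Contribution of red-eyed long-winged: (230 − 290.25)² / 290.25 = 12.5067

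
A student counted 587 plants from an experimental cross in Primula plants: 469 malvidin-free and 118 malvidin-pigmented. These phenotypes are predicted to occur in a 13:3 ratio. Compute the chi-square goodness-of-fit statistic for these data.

0.705

Expected counts for N = 587 under a 13:3 ratio (total parts = 16):
  malvidin-free: 587 × 13/16 = 476.9375
  malvidin-pigmented: 587 × 3/16 = 110.0625
χ² = Σ (O − E)² / E
  malvidin-free: (469 − 476.9375)² / 476.9375 = 0.1321
  malvidin-pigmented: (118 − 110.0625)² / 110.0625 = 0.5724
χ² = 0.1321 + 0.5724 = 0.7045 ≈ 0.705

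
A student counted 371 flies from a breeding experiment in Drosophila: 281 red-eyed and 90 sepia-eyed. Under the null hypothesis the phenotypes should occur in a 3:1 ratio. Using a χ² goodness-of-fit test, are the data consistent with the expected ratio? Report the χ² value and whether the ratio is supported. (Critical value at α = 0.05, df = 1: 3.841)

The 3:1 ratio has 4 parts, so with N = 371 the expected counts are:
  red-eyed: 371 × 3/4 = 278.25
  sepia-eyed: 371 × 1/4 = 92.75
χ² = Σ (O − E)² / E
  red-eyed: (281 − 278.25)² / 278.25 = 0.0272
  sepia-eyed: (90 − 92.75)² / 92.75 = 0.0815
χ² = 0.0272 + 0.0815 = 0.1087 ≈ 0.109
Degrees of freedom = 2 − 1 = 1; critical value at α = 0.05 is 3.841.
Since 0.109 < 3.841, we fail to reject the null hypothesis — the data are consistent with the 3:1 ratio.

0.109; consistent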